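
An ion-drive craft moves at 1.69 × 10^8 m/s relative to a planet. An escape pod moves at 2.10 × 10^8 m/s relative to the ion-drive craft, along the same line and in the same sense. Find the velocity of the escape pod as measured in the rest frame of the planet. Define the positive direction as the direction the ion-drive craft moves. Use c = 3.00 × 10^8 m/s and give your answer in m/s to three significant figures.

2.72 × 10^8 m/s

In units of c (dividing by 3.00 × 10^8 m/s): v = 0.563, u' = 0.700.
u = (u' + v)/(1 + u'v/c²):
u = (0.700 + 0.563) / (1 + 0.700·0.563) = 1.2633/1.3943 = 0.9060
(Galilean addition would give +1.263c, exceeding c.)
Converting back: u = 0.9060 × 3.00 × 10^8 m/s.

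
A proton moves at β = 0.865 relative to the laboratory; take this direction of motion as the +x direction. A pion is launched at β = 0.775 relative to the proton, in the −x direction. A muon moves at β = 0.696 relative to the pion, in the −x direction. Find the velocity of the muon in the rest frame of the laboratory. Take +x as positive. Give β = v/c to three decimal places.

Apply u = (u' + v)/(1 + u'v/c²) successively, working outward toward the laboratory.
Start: velocity of the proton relative to the laboratory = 0.8650c.
Compose with the pion (u' = -0.775 in the proton frame): u_1 = (-0.775 + 0.865) / (1 + (-0.775)·0.865) = 0.0900/0.3296 = 0.2730.
Compose with the muon (u' = -0.696 in the pion frame): u_2 = (-0.696 + 0.273) / (1 + (-0.696)·0.273) = -0.4230/0.8100 = -0.5222.

β = -0.522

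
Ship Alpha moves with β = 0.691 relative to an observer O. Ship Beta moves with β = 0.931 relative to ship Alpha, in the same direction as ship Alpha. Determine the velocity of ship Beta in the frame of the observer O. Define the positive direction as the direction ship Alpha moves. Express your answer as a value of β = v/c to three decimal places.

With v = 0.691 and u' = 0.931 (in units of c),
u = (u' + v)/(1 + u'v/c²):
u = (0.931 + 0.691) / (1 + 0.931·0.691) = 1.6220/1.6433 = 0.9870
(Galilean addition would give +1.622c, exceeding c.)

β = 0.987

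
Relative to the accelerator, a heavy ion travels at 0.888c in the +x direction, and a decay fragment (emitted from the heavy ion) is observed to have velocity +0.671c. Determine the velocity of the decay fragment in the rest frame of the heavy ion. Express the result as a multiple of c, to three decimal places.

-0.537c

Invert the composition law: u' = (u − v)/(1 − uv/c²).
u' = (0.671 − 0.888) / (1 − (0.671)(0.888)) = -0.2170/0.4042 = -0.5369.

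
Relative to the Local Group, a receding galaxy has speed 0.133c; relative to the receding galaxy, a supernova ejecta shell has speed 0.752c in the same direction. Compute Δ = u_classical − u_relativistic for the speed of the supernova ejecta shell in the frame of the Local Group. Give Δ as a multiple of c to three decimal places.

Galilean: u_cl = 0.752 + 0.133 = 0.8850.
Relativistic: u_rel = (0.752 + 0.133) / (1 + 0.752·0.133) = 0.8850/1.1000 = 0.8045.
Δ = 0.8850 − 0.8045 = 0.0805.

Δ = 0.080c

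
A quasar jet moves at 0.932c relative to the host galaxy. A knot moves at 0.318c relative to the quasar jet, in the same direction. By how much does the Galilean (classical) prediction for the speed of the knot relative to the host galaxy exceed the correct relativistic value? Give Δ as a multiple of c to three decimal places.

Galilean: u_cl = 0.318 + 0.932 = 1.2500.
Relativistic: u_rel = (0.318 + 0.932) / (1 + 0.318·0.932) = 1.2500/1.2964 = 0.9642.
Δ = 1.2500 − 0.9642 = 0.2858.
(The classical prediction exceeds c; the relativistic result does not.)

Δ = 0.286c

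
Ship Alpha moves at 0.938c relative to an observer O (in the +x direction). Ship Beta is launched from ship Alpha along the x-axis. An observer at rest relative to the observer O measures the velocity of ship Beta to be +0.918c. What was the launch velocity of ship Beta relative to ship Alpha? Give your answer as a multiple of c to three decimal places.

-0.144c

Invert the composition law: u' = (u − v)/(1 − uv/c²).
u' = (0.918 − 0.938) / (1 − (0.918)(0.938)) = -0.0200/0.1389 = -0.1440.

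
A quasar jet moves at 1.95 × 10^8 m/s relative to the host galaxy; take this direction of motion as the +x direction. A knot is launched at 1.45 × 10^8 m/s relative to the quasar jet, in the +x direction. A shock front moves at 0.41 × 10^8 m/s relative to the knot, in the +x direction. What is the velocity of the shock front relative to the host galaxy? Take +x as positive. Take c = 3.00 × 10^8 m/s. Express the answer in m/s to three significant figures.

Apply u = (u' + v)/(1 + u'v/c²) successively, working outward toward the host galaxy.
(Dividing each given speed by c = 3.00 × 10^8 m/s to work in units of c.)
Start: velocity of the quasar jet relative to the host galaxy = 0.6500c.
Compose with the knot (u' = 0.483 in the quasar jet frame): u_1 = (0.483 + 0.650) / (1 + 0.483·0.650) = 1.1333/1.3142 = 0.8624.
Compose with the shock front (u' = 0.137 in the knot frame): u_2 = (0.137 + 0.862) / (1 + 0.137·0.862) = 0.9991/1.1179 = 0.8937.
So u = 0.8937 × 3.00 × 10^8 m/s.

2.68 × 10^8 m/s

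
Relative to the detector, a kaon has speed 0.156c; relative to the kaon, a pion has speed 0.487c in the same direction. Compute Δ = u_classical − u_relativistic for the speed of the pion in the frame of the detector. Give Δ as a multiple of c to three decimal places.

Galilean: u_cl = 0.487 + 0.156 = 0.6430.
Relativistic: u_rel = (0.487 + 0.156) / (1 + 0.487·0.156) = 0.6430/1.0760 = 0.5976.
Δ = 0.6430 − 0.5976 = 0.0454.

Δ = 0.045c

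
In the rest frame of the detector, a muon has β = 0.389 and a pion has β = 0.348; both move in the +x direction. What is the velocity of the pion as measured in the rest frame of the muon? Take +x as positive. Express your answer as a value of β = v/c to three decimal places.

β = -0.047

β_A = 0.389, β_B = 0.348.
Transform to A's frame with the inverse velocity-addition law: u' = (u − v)/(1 − uv/c²), taking u = β_B and v = β_A.
u' = (0.348 − 0.389) / (1 − (0.389)(0.348)) = -0.0410/0.8646 = -0.0474.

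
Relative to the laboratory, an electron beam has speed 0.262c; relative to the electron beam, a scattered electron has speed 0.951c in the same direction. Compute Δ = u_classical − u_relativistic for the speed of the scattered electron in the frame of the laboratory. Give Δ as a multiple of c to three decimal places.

Δ = 0.242c

Galilean: u_cl = 0.951 + 0.262 = 1.2130.
Relativistic: u_rel = (0.951 + 0.262) / (1 + 0.951·0.262) = 1.2130/1.2492 = 0.9711.
Δ = 1.2130 − 0.9711 = 0.2419.
(The classical prediction exceeds c; the relativistic result does not.)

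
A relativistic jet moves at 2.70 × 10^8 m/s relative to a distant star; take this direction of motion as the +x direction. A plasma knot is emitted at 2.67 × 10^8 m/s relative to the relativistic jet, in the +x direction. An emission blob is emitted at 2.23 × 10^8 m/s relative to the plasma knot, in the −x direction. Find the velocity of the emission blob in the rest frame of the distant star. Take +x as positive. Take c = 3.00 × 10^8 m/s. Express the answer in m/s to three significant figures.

+2.88 × 10^8 m/s

Apply u = (u' + v)/(1 + u'v/c²) successively, working outward toward the distant star.
(Dividing each given speed by c = 3.00 × 10^8 m/s to work in units of c.)
Start: velocity of the relativistic jet relative to the distant star = 0.9000c.
Compose with the plasma knot (u' = 0.890 in the relativistic jet frame): u_1 = (0.890 + 0.900) / (1 + 0.890·0.900) = 1.7900/1.8010 = 0.9939.
Compose with the emission blob (u' = -0.743 in the plasma knot frame): u_2 = (-0.743 + 0.994) / (1 + (-0.743)·0.994) = 0.2506/0.2612 = 0.9592.
So u = 0.9592 × 3.00 × 10^8 m/s.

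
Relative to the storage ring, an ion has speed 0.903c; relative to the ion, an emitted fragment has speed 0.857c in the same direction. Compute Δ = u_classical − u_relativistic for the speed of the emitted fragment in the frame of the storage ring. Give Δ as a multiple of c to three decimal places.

Δ = 0.768c

Galilean: u_cl = 0.857 + 0.903 = 1.7600.
Relativistic: u_rel = (0.857 + 0.903) / (1 + 0.857·0.903) = 1.7600/1.7739 = 0.9922.
Δ = 1.7600 − 0.9922 = 0.7678.
(The classical prediction exceeds c; the relativistic result does not.)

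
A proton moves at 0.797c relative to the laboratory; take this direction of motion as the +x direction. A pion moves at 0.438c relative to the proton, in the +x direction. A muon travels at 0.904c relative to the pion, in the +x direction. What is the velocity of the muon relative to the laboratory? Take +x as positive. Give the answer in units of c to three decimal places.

Apply u = (u' + v)/(1 + u'v/c²) successively, working outward toward the laboratory.
Start: velocity of the proton relative to the laboratory = 0.7970c.
Compose with the pion (u' = 0.438 in the proton frame): u_1 = (0.438 + 0.797) / (1 + 0.438·0.797) = 1.2350/1.3491 = 0.9154.
Compose with the muon (u' = 0.904 in the pion frame): u_2 = (0.904 + 0.915) / (1 + 0.904·0.915) = 1.8194/1.8276 = 0.9956.

0.996c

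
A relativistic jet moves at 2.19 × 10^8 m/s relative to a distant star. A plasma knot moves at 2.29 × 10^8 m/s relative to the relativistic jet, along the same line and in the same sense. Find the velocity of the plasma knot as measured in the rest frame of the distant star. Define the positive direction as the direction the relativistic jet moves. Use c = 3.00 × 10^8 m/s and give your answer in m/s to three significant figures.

In units of c (dividing by 3.00 × 10^8 m/s): v = 0.730, u' = 0.763.
u = (u' + v)/(1 + u'v/c²):
u = (0.763 + 0.730) / (1 + 0.763·0.730) = 1.4933/1.5572 = 0.9590
Converting back: u = 0.9590 × 3.00 × 10^8 m/s.

2.88 × 10^8 m/s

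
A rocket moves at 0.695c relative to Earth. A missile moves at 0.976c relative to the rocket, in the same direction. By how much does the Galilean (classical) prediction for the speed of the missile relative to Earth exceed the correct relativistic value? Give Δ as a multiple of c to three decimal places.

Δ = 0.675c

Galilean: u_cl = 0.976 + 0.695 = 1.6710.
Relativistic: u_rel = (0.976 + 0.695) / (1 + 0.976·0.695) = 1.6710/1.6783 = 0.9956.
Δ = 1.6710 − 0.9956 = 0.6754.
(The classical prediction exceeds c; the relativistic result does not.)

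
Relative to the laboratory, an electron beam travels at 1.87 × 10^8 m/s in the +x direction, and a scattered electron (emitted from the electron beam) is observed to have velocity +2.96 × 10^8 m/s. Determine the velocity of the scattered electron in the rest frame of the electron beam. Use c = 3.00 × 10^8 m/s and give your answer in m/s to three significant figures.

+2.83 × 10^8 m/s

v = 0.623c, u = 0.987c.
Invert the composition law: u' = (u − v)/(1 − uv/c²).
u' = (0.987 − 0.623) / (1 − (0.987)(0.623)) = 0.3633/0.3850 = 0.9438.
u' = 0.9438 × 3.00 × 10^8 m/s.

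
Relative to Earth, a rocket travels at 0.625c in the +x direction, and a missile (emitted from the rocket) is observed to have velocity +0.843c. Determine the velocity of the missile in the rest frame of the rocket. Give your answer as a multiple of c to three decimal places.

Invert the composition law: u' = (u − v)/(1 − uv/c²).
u' = (0.843 − 0.625) / (1 − (0.843)(0.625)) = 0.2180/0.4731 = 0.4608.

+0.461c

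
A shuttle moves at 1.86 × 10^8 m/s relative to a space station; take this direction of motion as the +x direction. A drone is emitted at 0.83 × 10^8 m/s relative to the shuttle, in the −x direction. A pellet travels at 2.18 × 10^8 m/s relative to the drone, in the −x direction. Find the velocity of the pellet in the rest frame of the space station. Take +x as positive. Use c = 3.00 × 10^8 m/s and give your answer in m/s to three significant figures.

-1.34 × 10^8 m/s

Apply u = (u' + v)/(1 + u'v/c²) successively, working outward toward the space station.
(Dividing each given speed by c = 3.00 × 10^8 m/s to work in units of c.)
Start: velocity of the shuttle relative to the space station = 0.6200c.
Compose with the drone (u' = -0.277 in the shuttle frame): u_1 = (-0.277 + 0.620) / (1 + (-0.277)·0.620) = 0.3433/0.8285 = 0.4144.
Compose with the pellet (u' = -0.727 in the drone frame): u_2 = (-0.727 + 0.414) / (1 + (-0.727)·0.414) = -0.3122/0.6989 = -0.4468.
So u = -0.4468 × 3.00 × 10^8 m/s.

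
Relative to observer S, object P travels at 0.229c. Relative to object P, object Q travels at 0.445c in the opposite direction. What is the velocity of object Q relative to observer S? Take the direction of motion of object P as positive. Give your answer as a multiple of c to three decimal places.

With v = 0.229 and u' = -0.445 (in units of c),
u = (u' + v)/(1 + u'v/c²):
u = (-0.445 + 0.229) / (1 + (-0.445)·0.229) = -0.2160/0.8981 = -0.2405
(Galilean addition would give -0.216c.)

-0.241c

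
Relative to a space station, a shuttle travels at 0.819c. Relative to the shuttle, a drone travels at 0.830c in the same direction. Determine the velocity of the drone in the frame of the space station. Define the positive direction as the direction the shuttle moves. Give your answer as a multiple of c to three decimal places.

With v = 0.819 and u' = 0.830 (in units of c),
u = (u' + v)/(1 + u'v/c²):
u = (0.830 + 0.819) / (1 + 0.830·0.819) = 1.6490/1.6798 = 0.9817
(Galilean addition would give +1.649c, exceeding c.)

0.982c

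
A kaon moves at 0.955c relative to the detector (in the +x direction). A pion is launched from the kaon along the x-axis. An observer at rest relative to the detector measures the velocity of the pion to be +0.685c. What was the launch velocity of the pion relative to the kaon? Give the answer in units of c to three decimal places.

Invert the composition law: u' = (u − v)/(1 − uv/c²).
u' = (0.685 − 0.955) / (1 − (0.685)(0.955)) = -0.2700/0.3458 = -0.7807.

-0.781c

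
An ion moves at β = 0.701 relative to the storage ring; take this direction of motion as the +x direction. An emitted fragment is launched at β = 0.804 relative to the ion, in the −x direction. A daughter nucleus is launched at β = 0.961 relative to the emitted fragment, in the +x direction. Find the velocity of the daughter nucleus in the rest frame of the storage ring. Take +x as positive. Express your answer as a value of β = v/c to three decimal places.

Apply u = (u' + v)/(1 + u'v/c²) successively, working outward toward the storage ring.
Start: velocity of the ion relative to the storage ring = 0.7010c.
Compose with the emitted fragment (u' = -0.804 in the ion frame): u_1 = (-0.804 + 0.701) / (1 + (-0.804)·0.701) = -0.1030/0.4364 = -0.2360.
Compose with the daughter nucleus (u' = 0.961 in the emitted fragment frame): u_2 = (0.961 + (-0.236)) / (1 + 0.961·(-0.236)) = 0.7250/0.7732 = 0.9377.

β = +0.938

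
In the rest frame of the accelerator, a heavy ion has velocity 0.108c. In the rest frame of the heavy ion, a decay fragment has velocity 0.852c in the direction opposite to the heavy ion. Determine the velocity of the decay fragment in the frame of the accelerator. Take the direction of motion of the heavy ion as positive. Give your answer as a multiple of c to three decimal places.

With v = 0.108 and u' = -0.852 (in units of c),
u = (u' + v)/(1 + u'v/c²):
u = (-0.852 + 0.108) / (1 + (-0.852)·0.108) = -0.7440/0.9080 = -0.8194
(Galilean addition would give -0.744c.)

-0.819c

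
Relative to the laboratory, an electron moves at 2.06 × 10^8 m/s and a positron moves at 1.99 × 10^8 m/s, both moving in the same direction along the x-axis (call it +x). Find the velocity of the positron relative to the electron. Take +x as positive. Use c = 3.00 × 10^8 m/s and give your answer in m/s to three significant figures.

-1.29 × 10^7 m/s

β_A = 0.687, β_B = 0.663 (dividing each by c = 3.00 × 10^8 m/s).
Transform to A's frame with the inverse velocity-addition law: u' = (u − v)/(1 − uv/c²), taking u = β_B and v = β_A.
u' = (0.663 − 0.687) / (1 − (0.687)(0.663)) = -0.0233/0.5445 = -0.0429.
u' = -0.0429 × 3.00 × 10^8 m/s.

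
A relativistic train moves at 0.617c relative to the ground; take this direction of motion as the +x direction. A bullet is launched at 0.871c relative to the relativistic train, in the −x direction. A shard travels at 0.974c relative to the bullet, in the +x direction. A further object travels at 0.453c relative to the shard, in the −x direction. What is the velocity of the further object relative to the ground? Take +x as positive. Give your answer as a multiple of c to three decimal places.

+0.785c

Apply u = (u' + v)/(1 + u'v/c²) successively, working outward toward the ground.
Start: velocity of the relativistic train relative to the ground = 0.6170c.
Compose with the bullet (u' = -0.871 in the relativistic train frame): u_1 = (-0.871 + 0.617) / (1 + (-0.871)·0.617) = -0.2540/0.4626 = -0.5491.
Compose with the shard (u' = 0.974 in the bullet frame): u_2 = (0.974 + (-0.549)) / (1 + 0.974·(-0.549)) = 0.4249/0.4652 = 0.9134.
Compose with the further object (u' = -0.453 in the shard frame): u_3 = (-0.453 + 0.913) / (1 + (-0.453)·0.913) = 0.4604/0.5862 = 0.7854.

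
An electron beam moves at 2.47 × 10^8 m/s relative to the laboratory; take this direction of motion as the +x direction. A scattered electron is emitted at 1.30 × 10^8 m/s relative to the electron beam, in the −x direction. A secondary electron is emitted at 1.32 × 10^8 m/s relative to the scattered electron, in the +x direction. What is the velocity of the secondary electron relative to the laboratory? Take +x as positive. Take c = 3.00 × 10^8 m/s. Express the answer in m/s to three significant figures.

Apply u = (u' + v)/(1 + u'v/c²) successively, working outward toward the laboratory.
(Dividing each given speed by c = 3.00 × 10^8 m/s to work in units of c.)
Start: velocity of the electron beam relative to the laboratory = 0.8233c.
Compose with the scattered electron (u' = -0.433 in the electron beam frame): u_1 = (-0.433 + 0.823) / (1 + (-0.433)·0.823) = 0.3900/0.6432 = 0.6063.
Compose with the secondary electron (u' = 0.440 in the scattered electron frame): u_2 = (0.440 + 0.606) / (1 + 0.440·0.606) = 1.0463/1.2668 = 0.8260.
So u = 0.8260 × 3.00 × 10^8 m/s.

+2.48 × 10^8 m/s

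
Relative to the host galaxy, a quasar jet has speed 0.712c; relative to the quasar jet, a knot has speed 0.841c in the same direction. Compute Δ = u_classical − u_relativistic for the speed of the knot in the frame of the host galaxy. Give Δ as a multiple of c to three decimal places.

Galilean: u_cl = 0.841 + 0.712 = 1.5530.
Relativistic: u_rel = (0.841 + 0.712) / (1 + 0.841·0.712) = 1.5530/1.5988 = 0.9714.
Δ = 1.5530 − 0.9714 = 0.5816.
(The classical prediction exceeds c; the relativistic result does not.)

Δ = 0.582c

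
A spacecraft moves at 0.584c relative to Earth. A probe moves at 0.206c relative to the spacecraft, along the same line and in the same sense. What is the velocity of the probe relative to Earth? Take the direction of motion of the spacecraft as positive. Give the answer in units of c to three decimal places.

0.705c

With v = 0.584 and u' = 0.206 (in units of c),
u = (u' + v)/(1 + u'v/c²):
u = (0.206 + 0.584) / (1 + 0.206·0.584) = 0.7900/1.1203 = 0.7052
(Galilean addition would give +0.790c.)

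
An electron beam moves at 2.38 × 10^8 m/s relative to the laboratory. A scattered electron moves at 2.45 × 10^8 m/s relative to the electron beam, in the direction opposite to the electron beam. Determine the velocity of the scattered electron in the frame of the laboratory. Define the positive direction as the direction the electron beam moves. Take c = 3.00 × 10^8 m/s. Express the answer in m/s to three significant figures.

-1.99 × 10^7 m/s

In units of c (dividing by 3.00 × 10^8 m/s): v = 0.793, u' = -0.817.
u = (u' + v)/(1 + u'v/c²):
u = (-0.817 + 0.793) / (1 + (-0.817)·0.793) = -0.0233/0.3521 = -0.0663
Converting back: u = -0.0663 × 3.00 × 10^8 m/s.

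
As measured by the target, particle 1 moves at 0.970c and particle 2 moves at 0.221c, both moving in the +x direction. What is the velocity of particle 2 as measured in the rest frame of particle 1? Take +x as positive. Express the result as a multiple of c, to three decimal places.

-0.953c

β_A = 0.970, β_B = 0.221.
Transform to A's frame with the inverse velocity-addition law: u' = (u − v)/(1 − uv/c²), taking u = β_B and v = β_A.
u' = (0.221 − 0.970) / (1 − (0.970)(0.221)) = -0.7490/0.7856 = -0.9534.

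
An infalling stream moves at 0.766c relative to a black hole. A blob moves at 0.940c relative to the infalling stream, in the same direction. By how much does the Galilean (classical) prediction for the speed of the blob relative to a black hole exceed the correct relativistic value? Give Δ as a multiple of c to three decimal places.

Galilean: u_cl = 0.940 + 0.766 = 1.7060.
Relativistic: u_rel = (0.940 + 0.766) / (1 + 0.940·0.766) = 1.7060/1.7200 = 0.9918.
Δ = 1.7060 − 0.9918 = 0.7142.
(The classical prediction exceeds c; the relativistic result does not.)

Δ = 0.714c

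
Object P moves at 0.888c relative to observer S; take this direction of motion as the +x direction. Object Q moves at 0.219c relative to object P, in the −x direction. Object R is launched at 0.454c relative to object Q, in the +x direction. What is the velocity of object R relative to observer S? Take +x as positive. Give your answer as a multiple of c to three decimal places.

+0.933c

Apply u = (u' + v)/(1 + u'v/c²) successively, working outward toward observer S.
Start: velocity of object P relative to observer S = 0.8880c.
Compose with object Q (u' = -0.219 in object P frame): u_1 = (-0.219 + 0.888) / (1 + (-0.219)·0.888) = 0.6690/0.8055 = 0.8305.
Compose with object R (u' = 0.454 in object Q frame): u_2 = (0.454 + 0.831) / (1 + 0.454·0.831) = 1.2845/1.3771 = 0.9328.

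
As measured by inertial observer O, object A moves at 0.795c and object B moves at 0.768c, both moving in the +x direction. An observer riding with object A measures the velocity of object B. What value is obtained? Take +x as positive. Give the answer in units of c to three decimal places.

-0.069c

β_A = 0.795, β_B = 0.768.
Transform to A's frame with the inverse velocity-addition law: u' = (u − v)/(1 − uv/c²), taking u = β_B and v = β_A.
u' = (0.768 − 0.795) / (1 − (0.795)(0.768)) = -0.0270/0.3894 = -0.0693.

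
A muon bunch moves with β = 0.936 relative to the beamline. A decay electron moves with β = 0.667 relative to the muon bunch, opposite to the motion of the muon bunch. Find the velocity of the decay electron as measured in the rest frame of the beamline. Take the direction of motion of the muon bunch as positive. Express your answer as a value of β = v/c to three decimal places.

With v = 0.936 and u' = -0.667 (in units of c),
u = (u' + v)/(1 + u'v/c²):
u = (-0.667 + 0.936) / (1 + (-0.667)·0.936) = 0.2690/0.3757 = 0.7160
(Galilean addition would give +0.269c.)

β = +0.716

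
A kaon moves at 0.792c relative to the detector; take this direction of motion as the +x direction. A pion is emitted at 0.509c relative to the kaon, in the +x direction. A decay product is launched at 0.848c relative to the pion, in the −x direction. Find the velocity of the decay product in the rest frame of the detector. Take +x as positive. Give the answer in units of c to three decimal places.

+0.371c

Apply u = (u' + v)/(1 + u'v/c²) successively, working outward toward the detector.
Start: velocity of the kaon relative to the detector = 0.7920c.
Compose with the pion (u' = 0.509 in the kaon frame): u_1 = (0.509 + 0.792) / (1 + 0.509·0.792) = 1.3010/1.4031 = 0.9272.
Compose with the decay product (u' = -0.848 in the pion frame): u_2 = (-0.848 + 0.927) / (1 + (-0.848)·0.927) = 0.0792/0.2137 = 0.3706.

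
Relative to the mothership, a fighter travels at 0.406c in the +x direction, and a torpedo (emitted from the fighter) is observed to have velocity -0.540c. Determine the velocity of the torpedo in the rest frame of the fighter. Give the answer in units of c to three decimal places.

Invert the composition law: u' = (u − v)/(1 − uv/c²).
u' = (-0.540 − 0.406) / (1 − (-0.540)(0.406)) = -0.9460/1.2192 = -0.7759.

-0.776c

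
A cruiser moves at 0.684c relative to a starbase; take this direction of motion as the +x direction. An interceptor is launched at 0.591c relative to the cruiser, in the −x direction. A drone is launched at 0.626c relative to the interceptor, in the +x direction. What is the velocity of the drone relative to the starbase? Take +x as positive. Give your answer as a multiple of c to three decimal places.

Apply u = (u' + v)/(1 + u'v/c²) successively, working outward toward the starbase.
Start: velocity of the cruiser relative to the starbase = 0.6840c.
Compose with the interceptor (u' = -0.591 in the cruiser frame): u_1 = (-0.591 + 0.684) / (1 + (-0.591)·0.684) = 0.0930/0.5958 = 0.1561.
Compose with the drone (u' = 0.626 in the interceptor frame): u_2 = (0.626 + 0.156) / (1 + 0.626·0.156) = 0.7821/1.0977 = 0.7125.

+0.712c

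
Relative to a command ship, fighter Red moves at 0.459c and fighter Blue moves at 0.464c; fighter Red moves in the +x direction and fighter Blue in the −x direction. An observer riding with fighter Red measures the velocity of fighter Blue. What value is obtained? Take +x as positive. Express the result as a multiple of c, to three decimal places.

-0.761c

β_A = 0.459, β_B = -0.464.
Transform to A's frame with the inverse velocity-addition law: u' = (u − v)/(1 − uv/c²), taking u = β_B and v = β_A.
u' = (-0.464 − 0.459) / (1 − (0.459)(-0.464)) = -0.9230/1.2130 = -0.7609.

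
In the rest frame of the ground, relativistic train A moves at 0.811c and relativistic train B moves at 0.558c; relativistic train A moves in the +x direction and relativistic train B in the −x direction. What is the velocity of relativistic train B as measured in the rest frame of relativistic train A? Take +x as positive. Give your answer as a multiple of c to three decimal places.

-0.942c

β_A = 0.811, β_B = -0.558.
Transform to A's frame with the inverse velocity-addition law: u' = (u − v)/(1 − uv/c²), taking u = β_B and v = β_A.
u' = (-0.558 − 0.811) / (1 − (0.811)(-0.558)) = -1.3690/1.4525 = -0.9425.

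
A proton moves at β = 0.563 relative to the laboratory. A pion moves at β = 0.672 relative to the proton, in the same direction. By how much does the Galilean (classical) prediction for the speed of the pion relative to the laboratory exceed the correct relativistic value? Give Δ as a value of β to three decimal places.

Δ = 0.339

Galilean: u_cl = 0.672 + 0.563 = 1.2350.
Relativistic: u_rel = (0.672 + 0.563) / (1 + 0.672·0.563) = 1.2350/1.3783 = 0.8960.
Δ = 1.2350 − 0.8960 = 0.3390.
(The classical prediction exceeds c; the relativistic result does not.)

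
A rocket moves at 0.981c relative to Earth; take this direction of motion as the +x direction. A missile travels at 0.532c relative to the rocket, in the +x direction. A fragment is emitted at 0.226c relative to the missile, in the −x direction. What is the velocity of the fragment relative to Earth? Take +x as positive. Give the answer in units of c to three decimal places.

+0.991c

Apply u = (u' + v)/(1 + u'v/c²) successively, working outward toward Earth.
Start: velocity of the rocket relative to Earth = 0.9810c.
Compose with the missile (u' = 0.532 in the rocket frame): u_1 = (0.532 + 0.981) / (1 + 0.532·0.981) = 1.5130/1.5219 = 0.9942.
Compose with the fragment (u' = -0.226 in the missile frame): u_2 = (-0.226 + 0.994) / (1 + (-0.226)·0.994) = 0.7682/0.7753 = 0.9908.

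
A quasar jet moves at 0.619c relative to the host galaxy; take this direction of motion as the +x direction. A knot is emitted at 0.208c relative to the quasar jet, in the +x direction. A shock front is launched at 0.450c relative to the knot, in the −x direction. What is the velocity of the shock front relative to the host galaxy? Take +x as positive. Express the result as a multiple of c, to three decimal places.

+0.422c

Apply u = (u' + v)/(1 + u'v/c²) successively, working outward toward the host galaxy.
Start: velocity of the quasar jet relative to the host galaxy = 0.6190c.
Compose with the knot (u' = 0.208 in the quasar jet frame): u_1 = (0.208 + 0.619) / (1 + 0.208·0.619) = 0.8270/1.1288 = 0.7327.
Compose with the shock front (u' = -0.450 in the knot frame): u_2 = (-0.450 + 0.733) / (1 + (-0.450)·0.733) = 0.2827/0.6703 = 0.4217.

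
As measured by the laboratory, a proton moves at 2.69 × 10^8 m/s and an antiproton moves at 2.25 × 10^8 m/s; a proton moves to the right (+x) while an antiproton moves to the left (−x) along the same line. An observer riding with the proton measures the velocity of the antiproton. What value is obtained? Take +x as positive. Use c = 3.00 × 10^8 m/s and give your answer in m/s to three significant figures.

-2.95 × 10^8 m/s

β_A = 0.897, β_B = -0.750 (dividing each by c = 3.00 × 10^8 m/s).
Transform to A's frame with the inverse velocity-addition law: u' = (u − v)/(1 − uv/c²), taking u = β_B and v = β_A.
u' = (-0.750 − 0.897) / (1 − (0.897)(-0.750)) = -1.6467/1.6725 = -0.9846.
u' = -0.9846 × 3.00 × 10^8 m/s.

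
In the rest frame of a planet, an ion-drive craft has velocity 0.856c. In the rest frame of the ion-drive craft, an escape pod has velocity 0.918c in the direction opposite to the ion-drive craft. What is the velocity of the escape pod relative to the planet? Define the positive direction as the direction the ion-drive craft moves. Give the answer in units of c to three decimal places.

-0.289c

With v = 0.856 and u' = -0.918 (in units of c),
u = (u' + v)/(1 + u'v/c²):
u = (-0.918 + 0.856) / (1 + (-0.918)·0.856) = -0.0620/0.2142 = -0.2895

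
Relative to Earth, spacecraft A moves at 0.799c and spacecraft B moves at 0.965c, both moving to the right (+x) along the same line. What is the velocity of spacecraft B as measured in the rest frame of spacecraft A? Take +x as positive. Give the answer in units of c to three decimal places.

β_A = 0.799, β_B = 0.965.
Transform to A's frame with the inverse velocity-addition law: u' = (u − v)/(1 − uv/c²), taking u = β_B and v = β_A.
u' = (0.965 − 0.799) / (1 − (0.799)(0.965)) = 0.1660/0.2290 = 0.7250.

+0.725c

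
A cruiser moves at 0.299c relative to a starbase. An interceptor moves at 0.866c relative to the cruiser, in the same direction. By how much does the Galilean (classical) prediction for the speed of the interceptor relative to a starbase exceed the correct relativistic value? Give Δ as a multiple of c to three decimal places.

Δ = 0.240c

Galilean: u_cl = 0.866 + 0.299 = 1.1650.
Relativistic: u_rel = (0.866 + 0.299) / (1 + 0.866·0.299) = 1.1650/1.2589 = 0.9254.
Δ = 1.1650 − 0.9254 = 0.2396.
(The classical prediction exceeds c; the relativistic result does not.)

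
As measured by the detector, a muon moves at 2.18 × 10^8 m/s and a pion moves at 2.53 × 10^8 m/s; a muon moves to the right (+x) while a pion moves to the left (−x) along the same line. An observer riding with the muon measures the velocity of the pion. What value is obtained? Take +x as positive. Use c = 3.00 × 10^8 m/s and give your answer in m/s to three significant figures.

β_A = 0.727, β_B = -0.843 (dividing each by c = 3.00 × 10^8 m/s).
Transform to A's frame with the inverse velocity-addition law: u' = (u − v)/(1 − uv/c²), taking u = β_B and v = β_A.
u' = (-0.843 − 0.727) / (1 − (0.727)(-0.843)) = -1.5700/1.6128 = -0.9734.
u' = -0.9734 × 3.00 × 10^8 m/s.

-2.92 × 10^8 m/s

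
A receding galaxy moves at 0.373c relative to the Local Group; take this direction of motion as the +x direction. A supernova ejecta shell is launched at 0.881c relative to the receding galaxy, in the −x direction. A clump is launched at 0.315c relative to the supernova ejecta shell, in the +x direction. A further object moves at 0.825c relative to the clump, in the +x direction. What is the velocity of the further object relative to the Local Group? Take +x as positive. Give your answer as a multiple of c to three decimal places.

Apply u = (u' + v)/(1 + u'v/c²) successively, working outward toward the Local Group.
Start: velocity of the receding galaxy relative to the Local Group = 0.3730c.
Compose with the supernova ejecta shell (u' = -0.881 in the receding galaxy frame): u_1 = (-0.881 + 0.373) / (1 + (-0.881)·0.373) = -0.5080/0.6714 = -0.7566.
Compose with the clump (u' = 0.315 in the supernova ejecta shell frame): u_2 = (0.315 + (-0.757)) / (1 + 0.315·(-0.757)) = -0.4416/0.7617 = -0.5798.
Compose with the further object (u' = 0.825 in the clump frame): u_3 = (0.825 + (-0.580)) / (1 + 0.825·(-0.580)) = 0.2452/0.5216 = 0.4700.

+0.470c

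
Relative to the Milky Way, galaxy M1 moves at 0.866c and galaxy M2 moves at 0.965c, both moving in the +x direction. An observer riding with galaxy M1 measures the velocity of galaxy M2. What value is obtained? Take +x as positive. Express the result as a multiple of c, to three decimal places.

+0.603c

β_A = 0.866, β_B = 0.965.
Transform to A's frame with the inverse velocity-addition law: u' = (u − v)/(1 − uv/c²), taking u = β_B and v = β_A.
u' = (0.965 − 0.866) / (1 − (0.866)(0.965)) = 0.0990/0.1643 = 0.6025.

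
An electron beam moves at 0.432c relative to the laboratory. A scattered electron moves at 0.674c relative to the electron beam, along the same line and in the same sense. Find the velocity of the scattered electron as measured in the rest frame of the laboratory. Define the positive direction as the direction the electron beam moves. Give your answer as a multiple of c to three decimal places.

With v = 0.432 and u' = 0.674 (in units of c),
u = (u' + v)/(1 + u'v/c²):
u = (0.674 + 0.432) / (1 + 0.674·0.432) = 1.1060/1.2912 = 0.8566

0.857c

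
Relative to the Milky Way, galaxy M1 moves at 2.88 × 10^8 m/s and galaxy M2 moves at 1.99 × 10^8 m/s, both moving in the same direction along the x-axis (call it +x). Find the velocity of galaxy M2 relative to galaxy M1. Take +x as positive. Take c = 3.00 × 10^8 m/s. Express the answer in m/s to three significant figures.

-2.45 × 10^8 m/s

β_A = 0.960, β_B = 0.663 (dividing each by c = 3.00 × 10^8 m/s).
Transform to A's frame with the inverse velocity-addition law: u' = (u − v)/(1 − uv/c²), taking u = β_B and v = β_A.
u' = (0.663 − 0.960) / (1 − (0.960)(0.663)) = -0.2967/0.3632 = -0.8168.
u' = -0.8168 × 3.00 × 10^8 m/s.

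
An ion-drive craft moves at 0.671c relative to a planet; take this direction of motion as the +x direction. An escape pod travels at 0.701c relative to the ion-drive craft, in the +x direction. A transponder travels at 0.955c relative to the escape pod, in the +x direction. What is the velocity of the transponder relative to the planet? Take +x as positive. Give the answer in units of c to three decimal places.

0.998c

Apply u = (u' + v)/(1 + u'v/c²) successively, working outward toward the planet.
Start: velocity of the ion-drive craft relative to the planet = 0.6710c.
Compose with the escape pod (u' = 0.701 in the ion-drive craft frame): u_1 = (0.701 + 0.671) / (1 + 0.701·0.671) = 1.3720/1.4704 = 0.9331.
Compose with the transponder (u' = 0.955 in the escape pod frame): u_2 = (0.955 + 0.933) / (1 + 0.955·0.933) = 1.8881/1.8911 = 0.9984.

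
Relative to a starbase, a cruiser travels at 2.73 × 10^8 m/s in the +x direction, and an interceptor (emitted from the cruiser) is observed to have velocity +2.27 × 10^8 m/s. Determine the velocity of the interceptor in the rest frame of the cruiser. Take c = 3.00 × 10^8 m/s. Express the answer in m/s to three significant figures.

v = 0.910c, u = 0.757c.
Invert the composition law: u' = (u − v)/(1 − uv/c²).
u' = (0.757 − 0.910) / (1 − (0.757)(0.910)) = -0.1533/0.3114 = -0.4923.
u' = -0.4923 × 3.00 × 10^8 m/s.

-1.48 × 10^8 m/s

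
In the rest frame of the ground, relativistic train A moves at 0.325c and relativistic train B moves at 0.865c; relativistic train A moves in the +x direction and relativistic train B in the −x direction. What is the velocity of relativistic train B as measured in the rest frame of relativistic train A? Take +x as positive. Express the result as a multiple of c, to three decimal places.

-0.929c

β_A = 0.325, β_B = -0.865.
Transform to A's frame with the inverse velocity-addition law: u' = (u − v)/(1 − uv/c²), taking u = β_B and v = β_A.
u' = (-0.865 − 0.325) / (1 − (0.325)(-0.865)) = -1.1900/1.2811 = -0.9289.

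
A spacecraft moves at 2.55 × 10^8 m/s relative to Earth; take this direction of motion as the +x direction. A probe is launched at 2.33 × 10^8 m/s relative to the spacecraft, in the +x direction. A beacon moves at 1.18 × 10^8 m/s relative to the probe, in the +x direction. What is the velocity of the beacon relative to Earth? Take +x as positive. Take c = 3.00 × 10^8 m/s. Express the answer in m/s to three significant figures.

Apply u = (u' + v)/(1 + u'v/c²) successively, working outward toward Earth.
(Dividing each given speed by c = 3.00 × 10^8 m/s to work in units of c.)
Start: velocity of the spacecraft relative to Earth = 0.8500c.
Compose with the probe (u' = 0.777 in the spacecraft frame): u_1 = (0.777 + 0.850) / (1 + 0.777·0.850) = 1.6267/1.6602 = 0.9798.
Compose with the beacon (u' = 0.393 in the probe frame): u_2 = (0.393 + 0.980) / (1 + 0.393·0.980) = 1.3732/1.3854 = 0.9912.
So u = 0.9912 × 3.00 × 10^8 m/s.

2.97 × 10^8 m/s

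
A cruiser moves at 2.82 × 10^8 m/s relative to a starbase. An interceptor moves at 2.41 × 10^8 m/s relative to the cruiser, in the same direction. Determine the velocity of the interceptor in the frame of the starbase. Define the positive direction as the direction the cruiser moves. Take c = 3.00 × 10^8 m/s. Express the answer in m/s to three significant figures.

In units of c (dividing by 3.00 × 10^8 m/s): v = 0.940, u' = 0.803.
u = (u' + v)/(1 + u'v/c²):
u = (0.803 + 0.940) / (1 + 0.803·0.940) = 1.7433/1.7551 = 0.9933
Converting back: u = 0.9933 × 3.00 × 10^8 m/s.

2.98 × 10^8 m/s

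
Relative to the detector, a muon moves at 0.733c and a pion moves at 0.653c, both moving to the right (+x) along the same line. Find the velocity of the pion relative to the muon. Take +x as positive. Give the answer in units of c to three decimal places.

-0.153c

β_A = 0.733, β_B = 0.653.
Transform to A's frame with the inverse velocity-addition law: u' = (u − v)/(1 − uv/c²), taking u = β_B and v = β_A.
u' = (0.653 − 0.733) / (1 − (0.733)(0.653)) = -0.0800/0.5214 = -0.1534.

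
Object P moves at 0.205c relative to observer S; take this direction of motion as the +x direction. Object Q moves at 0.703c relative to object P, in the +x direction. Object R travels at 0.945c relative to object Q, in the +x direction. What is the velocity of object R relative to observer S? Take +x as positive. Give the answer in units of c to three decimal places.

Apply u = (u' + v)/(1 + u'v/c²) successively, working outward toward observer S.
Start: velocity of object P relative to observer S = 0.2050c.
Compose with object Q (u' = 0.703 in object P frame): u_1 = (0.703 + 0.205) / (1 + 0.703·0.205) = 0.9080/1.1441 = 0.7936.
Compose with object R (u' = 0.945 in object Q frame): u_2 = (0.945 + 0.794) / (1 + 0.945·0.794) = 1.7386/1.7500 = 0.9935.

0.994c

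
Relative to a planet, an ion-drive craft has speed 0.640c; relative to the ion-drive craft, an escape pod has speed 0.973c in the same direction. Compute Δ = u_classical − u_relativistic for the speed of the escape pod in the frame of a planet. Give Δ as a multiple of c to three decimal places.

Δ = 0.619c

Galilean: u_cl = 0.973 + 0.640 = 1.6130.
Relativistic: u_rel = (0.973 + 0.640) / (1 + 0.973·0.640) = 1.6130/1.6227 = 0.9940.
Δ = 1.6130 − 0.9940 = 0.6190.
(The classical prediction exceeds c; the relativistic result does not.)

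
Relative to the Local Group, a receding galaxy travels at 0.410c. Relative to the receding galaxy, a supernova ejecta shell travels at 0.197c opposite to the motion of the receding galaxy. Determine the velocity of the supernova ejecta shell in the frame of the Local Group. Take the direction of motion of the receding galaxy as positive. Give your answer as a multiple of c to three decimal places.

With v = 0.410 and u' = -0.197 (in units of c),
u = (u' + v)/(1 + u'v/c²):
u = (-0.197 + 0.410) / (1 + (-0.197)·0.410) = 0.2130/0.9192 = 0.2317

+0.232c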